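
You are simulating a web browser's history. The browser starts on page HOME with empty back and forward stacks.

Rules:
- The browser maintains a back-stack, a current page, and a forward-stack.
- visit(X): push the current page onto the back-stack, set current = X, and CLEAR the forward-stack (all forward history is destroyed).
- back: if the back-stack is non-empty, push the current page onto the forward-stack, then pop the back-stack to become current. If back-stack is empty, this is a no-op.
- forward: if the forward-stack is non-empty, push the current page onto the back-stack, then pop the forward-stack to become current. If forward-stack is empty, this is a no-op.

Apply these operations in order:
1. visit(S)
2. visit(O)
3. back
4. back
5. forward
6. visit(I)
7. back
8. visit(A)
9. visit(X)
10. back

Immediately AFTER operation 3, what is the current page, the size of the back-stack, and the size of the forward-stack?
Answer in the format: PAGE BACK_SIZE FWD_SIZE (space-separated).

After 1 (visit(S)): cur=S back=1 fwd=0
After 2 (visit(O)): cur=O back=2 fwd=0
After 3 (back): cur=S back=1 fwd=1

S 1 1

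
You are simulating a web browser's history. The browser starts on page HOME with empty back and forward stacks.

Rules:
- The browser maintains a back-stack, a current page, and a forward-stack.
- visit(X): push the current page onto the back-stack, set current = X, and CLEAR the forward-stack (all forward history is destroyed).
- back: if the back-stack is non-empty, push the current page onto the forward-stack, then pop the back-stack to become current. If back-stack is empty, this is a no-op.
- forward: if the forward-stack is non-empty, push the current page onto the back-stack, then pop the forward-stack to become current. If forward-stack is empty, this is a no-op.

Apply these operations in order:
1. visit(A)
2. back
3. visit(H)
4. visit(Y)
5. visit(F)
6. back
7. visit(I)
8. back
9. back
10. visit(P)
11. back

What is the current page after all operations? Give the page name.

Answer: H

Derivation:
After 1 (visit(A)): cur=A back=1 fwd=0
After 2 (back): cur=HOME back=0 fwd=1
After 3 (visit(H)): cur=H back=1 fwd=0
After 4 (visit(Y)): cur=Y back=2 fwd=0
After 5 (visit(F)): cur=F back=3 fwd=0
After 6 (back): cur=Y back=2 fwd=1
After 7 (visit(I)): cur=I back=3 fwd=0
After 8 (back): cur=Y back=2 fwd=1
After 9 (back): cur=H back=1 fwd=2
After 10 (visit(P)): cur=P back=2 fwd=0
After 11 (back): cur=H back=1 fwd=1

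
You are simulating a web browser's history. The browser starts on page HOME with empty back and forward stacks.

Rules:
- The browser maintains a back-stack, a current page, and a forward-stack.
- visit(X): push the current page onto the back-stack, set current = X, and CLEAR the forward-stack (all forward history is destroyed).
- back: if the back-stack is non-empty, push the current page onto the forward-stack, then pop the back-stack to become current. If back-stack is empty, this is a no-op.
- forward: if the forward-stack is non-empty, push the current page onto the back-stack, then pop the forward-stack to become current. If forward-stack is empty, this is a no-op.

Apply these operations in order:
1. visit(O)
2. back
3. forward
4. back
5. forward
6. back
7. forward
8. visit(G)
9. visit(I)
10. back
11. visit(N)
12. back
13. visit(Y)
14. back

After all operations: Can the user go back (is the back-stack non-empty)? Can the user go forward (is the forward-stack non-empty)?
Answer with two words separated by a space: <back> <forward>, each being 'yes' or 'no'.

After 1 (visit(O)): cur=O back=1 fwd=0
After 2 (back): cur=HOME back=0 fwd=1
After 3 (forward): cur=O back=1 fwd=0
After 4 (back): cur=HOME back=0 fwd=1
After 5 (forward): cur=O back=1 fwd=0
After 6 (back): cur=HOME back=0 fwd=1
After 7 (forward): cur=O back=1 fwd=0
After 8 (visit(G)): cur=G back=2 fwd=0
After 9 (visit(I)): cur=I back=3 fwd=0
After 10 (back): cur=G back=2 fwd=1
After 11 (visit(N)): cur=N back=3 fwd=0
After 12 (back): cur=G back=2 fwd=1
After 13 (visit(Y)): cur=Y back=3 fwd=0
After 14 (back): cur=G back=2 fwd=1

Answer: yes yes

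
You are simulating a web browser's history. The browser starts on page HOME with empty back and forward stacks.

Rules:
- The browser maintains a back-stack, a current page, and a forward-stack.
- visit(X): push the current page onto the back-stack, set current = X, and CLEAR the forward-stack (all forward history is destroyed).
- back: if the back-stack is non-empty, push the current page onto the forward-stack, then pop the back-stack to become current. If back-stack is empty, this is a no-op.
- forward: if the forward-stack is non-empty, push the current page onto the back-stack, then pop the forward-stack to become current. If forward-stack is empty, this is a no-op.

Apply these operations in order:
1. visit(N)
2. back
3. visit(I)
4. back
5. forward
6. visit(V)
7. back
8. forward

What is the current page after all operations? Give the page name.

Answer: V

Derivation:
After 1 (visit(N)): cur=N back=1 fwd=0
After 2 (back): cur=HOME back=0 fwd=1
After 3 (visit(I)): cur=I back=1 fwd=0
After 4 (back): cur=HOME back=0 fwd=1
After 5 (forward): cur=I back=1 fwd=0
After 6 (visit(V)): cur=V back=2 fwd=0
After 7 (back): cur=I back=1 fwd=1
After 8 (forward): cur=V back=2 fwd=0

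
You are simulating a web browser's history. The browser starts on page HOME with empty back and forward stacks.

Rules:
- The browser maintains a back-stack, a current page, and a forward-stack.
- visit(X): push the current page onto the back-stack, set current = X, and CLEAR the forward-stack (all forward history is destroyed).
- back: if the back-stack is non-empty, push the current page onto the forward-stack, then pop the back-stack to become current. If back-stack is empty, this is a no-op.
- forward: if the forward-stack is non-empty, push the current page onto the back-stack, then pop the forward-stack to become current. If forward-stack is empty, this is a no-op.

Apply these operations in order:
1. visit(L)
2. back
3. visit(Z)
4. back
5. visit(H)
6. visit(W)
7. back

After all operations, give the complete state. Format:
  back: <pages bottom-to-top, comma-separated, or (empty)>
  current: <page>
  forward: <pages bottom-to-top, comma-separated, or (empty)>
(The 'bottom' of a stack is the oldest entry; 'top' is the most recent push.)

Answer: back: HOME
current: H
forward: W

Derivation:
After 1 (visit(L)): cur=L back=1 fwd=0
After 2 (back): cur=HOME back=0 fwd=1
After 3 (visit(Z)): cur=Z back=1 fwd=0
After 4 (back): cur=HOME back=0 fwd=1
After 5 (visit(H)): cur=H back=1 fwd=0
After 6 (visit(W)): cur=W back=2 fwd=0
After 7 (back): cur=H back=1 fwd=1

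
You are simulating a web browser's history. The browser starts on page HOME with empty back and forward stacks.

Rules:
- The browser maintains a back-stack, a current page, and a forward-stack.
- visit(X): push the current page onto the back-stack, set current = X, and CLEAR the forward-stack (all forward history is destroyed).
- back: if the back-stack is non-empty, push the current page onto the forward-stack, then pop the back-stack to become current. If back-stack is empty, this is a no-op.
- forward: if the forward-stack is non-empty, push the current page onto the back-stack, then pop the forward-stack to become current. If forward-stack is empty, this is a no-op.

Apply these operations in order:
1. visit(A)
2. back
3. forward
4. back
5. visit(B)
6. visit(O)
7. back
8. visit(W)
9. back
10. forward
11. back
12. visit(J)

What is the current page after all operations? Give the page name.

Answer: J

Derivation:
After 1 (visit(A)): cur=A back=1 fwd=0
After 2 (back): cur=HOME back=0 fwd=1
After 3 (forward): cur=A back=1 fwd=0
After 4 (back): cur=HOME back=0 fwd=1
After 5 (visit(B)): cur=B back=1 fwd=0
After 6 (visit(O)): cur=O back=2 fwd=0
After 7 (back): cur=B back=1 fwd=1
After 8 (visit(W)): cur=W back=2 fwd=0
After 9 (back): cur=B back=1 fwd=1
After 10 (forward): cur=W back=2 fwd=0
After 11 (back): cur=B back=1 fwd=1
After 12 (visit(J)): cur=J back=2 fwd=0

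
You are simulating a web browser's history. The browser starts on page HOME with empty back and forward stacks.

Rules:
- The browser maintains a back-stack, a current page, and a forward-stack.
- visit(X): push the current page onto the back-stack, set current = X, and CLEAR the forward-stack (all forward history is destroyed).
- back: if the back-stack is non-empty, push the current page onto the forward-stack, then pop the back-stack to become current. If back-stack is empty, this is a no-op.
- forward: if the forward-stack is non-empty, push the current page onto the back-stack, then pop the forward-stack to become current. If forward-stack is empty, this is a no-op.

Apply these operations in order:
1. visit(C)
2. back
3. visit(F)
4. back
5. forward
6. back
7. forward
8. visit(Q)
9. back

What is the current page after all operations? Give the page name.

After 1 (visit(C)): cur=C back=1 fwd=0
After 2 (back): cur=HOME back=0 fwd=1
After 3 (visit(F)): cur=F back=1 fwd=0
After 4 (back): cur=HOME back=0 fwd=1
After 5 (forward): cur=F back=1 fwd=0
After 6 (back): cur=HOME back=0 fwd=1
After 7 (forward): cur=F back=1 fwd=0
After 8 (visit(Q)): cur=Q back=2 fwd=0
After 9 (back): cur=F back=1 fwd=1

Answer: F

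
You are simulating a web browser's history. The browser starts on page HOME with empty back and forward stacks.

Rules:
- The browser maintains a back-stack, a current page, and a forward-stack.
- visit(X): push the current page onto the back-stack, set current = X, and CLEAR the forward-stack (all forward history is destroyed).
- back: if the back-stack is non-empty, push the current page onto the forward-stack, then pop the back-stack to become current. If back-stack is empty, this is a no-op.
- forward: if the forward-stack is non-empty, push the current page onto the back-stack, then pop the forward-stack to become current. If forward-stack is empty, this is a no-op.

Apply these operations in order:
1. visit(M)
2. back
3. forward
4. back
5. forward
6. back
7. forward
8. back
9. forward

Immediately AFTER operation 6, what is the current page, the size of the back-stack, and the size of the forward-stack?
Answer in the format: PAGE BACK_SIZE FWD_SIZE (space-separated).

After 1 (visit(M)): cur=M back=1 fwd=0
After 2 (back): cur=HOME back=0 fwd=1
After 3 (forward): cur=M back=1 fwd=0
After 4 (back): cur=HOME back=0 fwd=1
After 5 (forward): cur=M back=1 fwd=0
After 6 (back): cur=HOME back=0 fwd=1

HOME 0 1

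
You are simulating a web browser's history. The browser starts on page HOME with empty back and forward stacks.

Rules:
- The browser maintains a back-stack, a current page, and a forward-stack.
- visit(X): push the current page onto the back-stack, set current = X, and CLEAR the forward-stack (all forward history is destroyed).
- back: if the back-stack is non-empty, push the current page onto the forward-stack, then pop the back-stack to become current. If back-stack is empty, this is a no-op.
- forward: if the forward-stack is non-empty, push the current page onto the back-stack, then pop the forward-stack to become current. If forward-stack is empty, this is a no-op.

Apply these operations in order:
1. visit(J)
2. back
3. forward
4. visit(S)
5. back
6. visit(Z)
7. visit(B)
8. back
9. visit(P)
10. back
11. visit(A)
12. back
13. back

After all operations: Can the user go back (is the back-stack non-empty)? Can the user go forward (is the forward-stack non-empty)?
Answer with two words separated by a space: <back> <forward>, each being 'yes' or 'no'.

After 1 (visit(J)): cur=J back=1 fwd=0
After 2 (back): cur=HOME back=0 fwd=1
After 3 (forward): cur=J back=1 fwd=0
After 4 (visit(S)): cur=S back=2 fwd=0
After 5 (back): cur=J back=1 fwd=1
After 6 (visit(Z)): cur=Z back=2 fwd=0
After 7 (visit(B)): cur=B back=3 fwd=0
After 8 (back): cur=Z back=2 fwd=1
After 9 (visit(P)): cur=P back=3 fwd=0
After 10 (back): cur=Z back=2 fwd=1
After 11 (visit(A)): cur=A back=3 fwd=0
After 12 (back): cur=Z back=2 fwd=1
After 13 (back): cur=J back=1 fwd=2

Answer: yes yes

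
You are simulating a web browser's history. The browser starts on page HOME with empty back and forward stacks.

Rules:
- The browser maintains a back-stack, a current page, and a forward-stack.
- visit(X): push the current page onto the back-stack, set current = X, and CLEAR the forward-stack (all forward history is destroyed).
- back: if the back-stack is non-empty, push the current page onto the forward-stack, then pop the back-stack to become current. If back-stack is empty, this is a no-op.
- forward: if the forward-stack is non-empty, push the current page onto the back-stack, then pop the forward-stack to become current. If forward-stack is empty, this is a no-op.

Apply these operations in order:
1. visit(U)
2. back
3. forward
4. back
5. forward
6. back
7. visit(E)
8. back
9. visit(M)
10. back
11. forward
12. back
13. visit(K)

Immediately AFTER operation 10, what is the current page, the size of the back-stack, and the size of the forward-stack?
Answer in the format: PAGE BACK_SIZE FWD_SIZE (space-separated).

After 1 (visit(U)): cur=U back=1 fwd=0
After 2 (back): cur=HOME back=0 fwd=1
After 3 (forward): cur=U back=1 fwd=0
After 4 (back): cur=HOME back=0 fwd=1
After 5 (forward): cur=U back=1 fwd=0
After 6 (back): cur=HOME back=0 fwd=1
After 7 (visit(E)): cur=E back=1 fwd=0
After 8 (back): cur=HOME back=0 fwd=1
After 9 (visit(M)): cur=M back=1 fwd=0
After 10 (back): cur=HOME back=0 fwd=1

HOME 0 1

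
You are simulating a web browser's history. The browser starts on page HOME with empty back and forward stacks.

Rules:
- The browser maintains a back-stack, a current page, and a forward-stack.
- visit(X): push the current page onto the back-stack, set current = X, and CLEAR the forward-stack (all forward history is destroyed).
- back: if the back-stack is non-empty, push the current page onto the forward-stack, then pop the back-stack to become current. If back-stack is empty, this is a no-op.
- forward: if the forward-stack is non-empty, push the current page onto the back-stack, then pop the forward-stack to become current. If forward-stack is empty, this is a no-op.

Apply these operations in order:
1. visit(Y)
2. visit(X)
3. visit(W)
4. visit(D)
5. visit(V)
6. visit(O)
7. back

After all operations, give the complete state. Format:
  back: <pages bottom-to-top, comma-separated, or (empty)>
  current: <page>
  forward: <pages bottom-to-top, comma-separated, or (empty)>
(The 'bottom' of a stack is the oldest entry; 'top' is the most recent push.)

After 1 (visit(Y)): cur=Y back=1 fwd=0
After 2 (visit(X)): cur=X back=2 fwd=0
After 3 (visit(W)): cur=W back=3 fwd=0
After 4 (visit(D)): cur=D back=4 fwd=0
After 5 (visit(V)): cur=V back=5 fwd=0
After 6 (visit(O)): cur=O back=6 fwd=0
After 7 (back): cur=V back=5 fwd=1

Answer: back: HOME,Y,X,W,D
current: V
forward: O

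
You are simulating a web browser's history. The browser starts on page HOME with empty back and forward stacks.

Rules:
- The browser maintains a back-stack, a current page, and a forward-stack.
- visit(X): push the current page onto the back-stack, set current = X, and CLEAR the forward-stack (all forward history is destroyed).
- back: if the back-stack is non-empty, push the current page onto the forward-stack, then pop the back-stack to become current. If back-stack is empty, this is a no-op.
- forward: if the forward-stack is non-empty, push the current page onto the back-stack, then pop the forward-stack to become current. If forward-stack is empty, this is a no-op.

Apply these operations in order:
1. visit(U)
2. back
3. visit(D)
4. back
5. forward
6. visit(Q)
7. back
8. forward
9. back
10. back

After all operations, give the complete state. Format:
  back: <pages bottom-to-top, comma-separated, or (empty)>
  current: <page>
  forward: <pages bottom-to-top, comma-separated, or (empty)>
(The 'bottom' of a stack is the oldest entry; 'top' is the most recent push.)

After 1 (visit(U)): cur=U back=1 fwd=0
After 2 (back): cur=HOME back=0 fwd=1
After 3 (visit(D)): cur=D back=1 fwd=0
After 4 (back): cur=HOME back=0 fwd=1
After 5 (forward): cur=D back=1 fwd=0
After 6 (visit(Q)): cur=Q back=2 fwd=0
After 7 (back): cur=D back=1 fwd=1
After 8 (forward): cur=Q back=2 fwd=0
After 9 (back): cur=D back=1 fwd=1
After 10 (back): cur=HOME back=0 fwd=2

Answer: back: (empty)
current: HOME
forward: Q,D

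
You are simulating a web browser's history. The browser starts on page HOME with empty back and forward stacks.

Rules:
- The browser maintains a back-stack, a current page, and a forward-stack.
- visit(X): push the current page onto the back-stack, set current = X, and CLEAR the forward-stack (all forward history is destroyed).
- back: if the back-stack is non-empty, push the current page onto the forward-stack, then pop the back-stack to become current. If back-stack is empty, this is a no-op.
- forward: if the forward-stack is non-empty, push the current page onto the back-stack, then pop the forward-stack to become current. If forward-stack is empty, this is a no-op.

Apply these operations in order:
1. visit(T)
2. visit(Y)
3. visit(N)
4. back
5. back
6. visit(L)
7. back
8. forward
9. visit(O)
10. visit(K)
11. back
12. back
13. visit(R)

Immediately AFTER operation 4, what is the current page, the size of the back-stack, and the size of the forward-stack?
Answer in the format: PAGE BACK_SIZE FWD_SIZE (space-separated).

After 1 (visit(T)): cur=T back=1 fwd=0
After 2 (visit(Y)): cur=Y back=2 fwd=0
After 3 (visit(N)): cur=N back=3 fwd=0
After 4 (back): cur=Y back=2 fwd=1

Y 2 1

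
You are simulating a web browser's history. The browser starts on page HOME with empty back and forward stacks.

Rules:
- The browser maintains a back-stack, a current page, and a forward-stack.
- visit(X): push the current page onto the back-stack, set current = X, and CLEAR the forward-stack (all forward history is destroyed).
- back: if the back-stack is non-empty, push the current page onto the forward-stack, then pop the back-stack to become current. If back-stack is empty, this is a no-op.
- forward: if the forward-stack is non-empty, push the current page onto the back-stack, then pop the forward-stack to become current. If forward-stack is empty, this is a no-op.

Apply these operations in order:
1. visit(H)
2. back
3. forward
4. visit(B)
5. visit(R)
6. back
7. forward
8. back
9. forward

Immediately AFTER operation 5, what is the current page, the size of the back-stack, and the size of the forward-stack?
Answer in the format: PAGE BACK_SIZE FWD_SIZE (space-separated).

After 1 (visit(H)): cur=H back=1 fwd=0
After 2 (back): cur=HOME back=0 fwd=1
After 3 (forward): cur=H back=1 fwd=0
After 4 (visit(B)): cur=B back=2 fwd=0
After 5 (visit(R)): cur=R back=3 fwd=0

R 3 0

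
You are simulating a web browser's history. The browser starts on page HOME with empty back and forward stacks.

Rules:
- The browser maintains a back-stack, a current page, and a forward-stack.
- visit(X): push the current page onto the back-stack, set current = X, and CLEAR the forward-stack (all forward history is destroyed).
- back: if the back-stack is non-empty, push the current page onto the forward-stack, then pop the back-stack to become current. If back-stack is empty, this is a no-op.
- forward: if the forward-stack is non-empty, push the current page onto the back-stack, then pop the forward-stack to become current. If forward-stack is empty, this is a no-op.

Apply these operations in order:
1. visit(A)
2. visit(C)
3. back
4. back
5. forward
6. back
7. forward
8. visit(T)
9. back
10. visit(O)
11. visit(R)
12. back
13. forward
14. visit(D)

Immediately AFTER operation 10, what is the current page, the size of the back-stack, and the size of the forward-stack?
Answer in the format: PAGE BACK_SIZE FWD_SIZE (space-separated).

After 1 (visit(A)): cur=A back=1 fwd=0
After 2 (visit(C)): cur=C back=2 fwd=0
After 3 (back): cur=A back=1 fwd=1
After 4 (back): cur=HOME back=0 fwd=2
After 5 (forward): cur=A back=1 fwd=1
After 6 (back): cur=HOME back=0 fwd=2
After 7 (forward): cur=A back=1 fwd=1
After 8 (visit(T)): cur=T back=2 fwd=0
After 9 (back): cur=A back=1 fwd=1
After 10 (visit(O)): cur=O back=2 fwd=0

O 2 0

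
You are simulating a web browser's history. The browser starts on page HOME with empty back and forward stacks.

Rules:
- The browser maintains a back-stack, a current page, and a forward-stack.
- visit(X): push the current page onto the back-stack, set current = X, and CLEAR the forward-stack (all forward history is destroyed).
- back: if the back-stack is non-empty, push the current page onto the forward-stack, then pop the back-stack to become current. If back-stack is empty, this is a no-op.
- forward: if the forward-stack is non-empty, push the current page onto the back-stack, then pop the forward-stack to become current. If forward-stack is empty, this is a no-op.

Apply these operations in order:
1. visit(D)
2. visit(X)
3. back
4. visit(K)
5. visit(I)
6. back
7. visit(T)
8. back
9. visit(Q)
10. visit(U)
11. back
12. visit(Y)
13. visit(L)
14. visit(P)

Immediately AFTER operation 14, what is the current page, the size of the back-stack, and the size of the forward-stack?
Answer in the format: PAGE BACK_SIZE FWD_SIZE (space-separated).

After 1 (visit(D)): cur=D back=1 fwd=0
After 2 (visit(X)): cur=X back=2 fwd=0
After 3 (back): cur=D back=1 fwd=1
After 4 (visit(K)): cur=K back=2 fwd=0
After 5 (visit(I)): cur=I back=3 fwd=0
After 6 (back): cur=K back=2 fwd=1
After 7 (visit(T)): cur=T back=3 fwd=0
After 8 (back): cur=K back=2 fwd=1
After 9 (visit(Q)): cur=Q back=3 fwd=0
After 10 (visit(U)): cur=U back=4 fwd=0
After 11 (back): cur=Q back=3 fwd=1
After 12 (visit(Y)): cur=Y back=4 fwd=0
After 13 (visit(L)): cur=L back=5 fwd=0
After 14 (visit(P)): cur=P back=6 fwd=0

P 6 0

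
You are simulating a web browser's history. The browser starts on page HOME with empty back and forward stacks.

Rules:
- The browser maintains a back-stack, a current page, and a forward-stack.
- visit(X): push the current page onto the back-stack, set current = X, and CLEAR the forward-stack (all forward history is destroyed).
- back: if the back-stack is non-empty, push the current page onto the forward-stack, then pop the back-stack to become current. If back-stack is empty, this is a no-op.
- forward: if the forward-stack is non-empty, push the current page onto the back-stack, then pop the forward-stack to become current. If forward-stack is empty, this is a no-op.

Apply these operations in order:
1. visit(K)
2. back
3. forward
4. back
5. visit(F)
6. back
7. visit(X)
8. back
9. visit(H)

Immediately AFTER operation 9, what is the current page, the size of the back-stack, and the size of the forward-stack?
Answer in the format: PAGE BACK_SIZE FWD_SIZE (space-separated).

After 1 (visit(K)): cur=K back=1 fwd=0
After 2 (back): cur=HOME back=0 fwd=1
After 3 (forward): cur=K back=1 fwd=0
After 4 (back): cur=HOME back=0 fwd=1
After 5 (visit(F)): cur=F back=1 fwd=0
After 6 (back): cur=HOME back=0 fwd=1
After 7 (visit(X)): cur=X back=1 fwd=0
After 8 (back): cur=HOME back=0 fwd=1
After 9 (visit(H)): cur=H back=1 fwd=0

H 1 0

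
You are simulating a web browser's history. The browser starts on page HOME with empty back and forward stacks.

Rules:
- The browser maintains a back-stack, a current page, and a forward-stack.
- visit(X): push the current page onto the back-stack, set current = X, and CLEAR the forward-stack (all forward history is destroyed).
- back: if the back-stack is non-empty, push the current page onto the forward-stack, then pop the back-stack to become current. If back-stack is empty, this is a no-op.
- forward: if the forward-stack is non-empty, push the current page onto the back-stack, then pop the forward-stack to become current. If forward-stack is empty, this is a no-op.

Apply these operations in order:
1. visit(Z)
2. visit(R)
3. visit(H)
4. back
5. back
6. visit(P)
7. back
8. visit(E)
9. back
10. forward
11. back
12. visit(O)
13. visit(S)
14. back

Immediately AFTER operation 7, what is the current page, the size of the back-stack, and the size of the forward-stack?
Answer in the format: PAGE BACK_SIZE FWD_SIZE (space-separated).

After 1 (visit(Z)): cur=Z back=1 fwd=0
After 2 (visit(R)): cur=R back=2 fwd=0
After 3 (visit(H)): cur=H back=3 fwd=0
After 4 (back): cur=R back=2 fwd=1
After 5 (back): cur=Z back=1 fwd=2
After 6 (visit(P)): cur=P back=2 fwd=0
After 7 (back): cur=Z back=1 fwd=1

Z 1 1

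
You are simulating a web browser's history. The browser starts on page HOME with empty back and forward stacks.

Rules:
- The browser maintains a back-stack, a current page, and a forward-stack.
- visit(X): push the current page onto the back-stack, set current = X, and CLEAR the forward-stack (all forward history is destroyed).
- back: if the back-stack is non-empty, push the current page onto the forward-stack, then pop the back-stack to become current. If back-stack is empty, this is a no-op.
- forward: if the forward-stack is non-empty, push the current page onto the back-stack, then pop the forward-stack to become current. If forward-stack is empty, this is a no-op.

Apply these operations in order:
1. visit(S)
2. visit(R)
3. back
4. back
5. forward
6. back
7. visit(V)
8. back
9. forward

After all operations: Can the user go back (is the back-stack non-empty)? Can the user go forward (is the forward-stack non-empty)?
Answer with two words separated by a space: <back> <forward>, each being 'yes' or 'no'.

After 1 (visit(S)): cur=S back=1 fwd=0
After 2 (visit(R)): cur=R back=2 fwd=0
After 3 (back): cur=S back=1 fwd=1
After 4 (back): cur=HOME back=0 fwd=2
After 5 (forward): cur=S back=1 fwd=1
After 6 (back): cur=HOME back=0 fwd=2
After 7 (visit(V)): cur=V back=1 fwd=0
After 8 (back): cur=HOME back=0 fwd=1
After 9 (forward): cur=V back=1 fwd=0

Answer: yes no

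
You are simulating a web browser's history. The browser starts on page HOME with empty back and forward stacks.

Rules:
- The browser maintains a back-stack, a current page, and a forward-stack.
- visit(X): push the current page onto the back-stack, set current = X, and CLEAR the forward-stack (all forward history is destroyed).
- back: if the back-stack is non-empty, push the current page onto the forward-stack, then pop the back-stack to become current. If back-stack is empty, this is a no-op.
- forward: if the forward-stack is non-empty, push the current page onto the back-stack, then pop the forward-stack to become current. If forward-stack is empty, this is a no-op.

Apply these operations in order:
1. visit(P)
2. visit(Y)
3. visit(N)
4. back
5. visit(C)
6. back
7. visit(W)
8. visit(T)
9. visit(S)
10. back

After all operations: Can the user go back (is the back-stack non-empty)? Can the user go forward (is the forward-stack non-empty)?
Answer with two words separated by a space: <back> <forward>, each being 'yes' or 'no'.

After 1 (visit(P)): cur=P back=1 fwd=0
After 2 (visit(Y)): cur=Y back=2 fwd=0
After 3 (visit(N)): cur=N back=3 fwd=0
After 4 (back): cur=Y back=2 fwd=1
After 5 (visit(C)): cur=C back=3 fwd=0
After 6 (back): cur=Y back=2 fwd=1
After 7 (visit(W)): cur=W back=3 fwd=0
After 8 (visit(T)): cur=T back=4 fwd=0
After 9 (visit(S)): cur=S back=5 fwd=0
After 10 (back): cur=T back=4 fwd=1

Answer: yes yes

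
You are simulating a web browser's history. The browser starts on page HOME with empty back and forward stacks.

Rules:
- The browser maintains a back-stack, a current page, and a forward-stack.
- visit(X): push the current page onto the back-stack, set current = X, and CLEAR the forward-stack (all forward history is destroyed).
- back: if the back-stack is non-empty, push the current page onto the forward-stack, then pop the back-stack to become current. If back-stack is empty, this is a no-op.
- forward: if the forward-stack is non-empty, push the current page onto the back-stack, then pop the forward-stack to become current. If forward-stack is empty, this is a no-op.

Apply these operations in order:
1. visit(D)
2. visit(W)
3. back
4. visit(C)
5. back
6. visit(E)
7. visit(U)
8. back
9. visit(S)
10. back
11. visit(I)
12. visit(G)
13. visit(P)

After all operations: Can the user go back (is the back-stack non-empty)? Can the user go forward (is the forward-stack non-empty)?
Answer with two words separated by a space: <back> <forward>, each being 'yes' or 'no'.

Answer: yes no

Derivation:
After 1 (visit(D)): cur=D back=1 fwd=0
After 2 (visit(W)): cur=W back=2 fwd=0
After 3 (back): cur=D back=1 fwd=1
After 4 (visit(C)): cur=C back=2 fwd=0
After 5 (back): cur=D back=1 fwd=1
After 6 (visit(E)): cur=E back=2 fwd=0
After 7 (visit(U)): cur=U back=3 fwd=0
After 8 (back): cur=E back=2 fwd=1
After 9 (visit(S)): cur=S back=3 fwd=0
After 10 (back): cur=E back=2 fwd=1
After 11 (visit(I)): cur=I back=3 fwd=0
After 12 (visit(G)): cur=G back=4 fwd=0
After 13 (visit(P)): cur=P back=5 fwd=0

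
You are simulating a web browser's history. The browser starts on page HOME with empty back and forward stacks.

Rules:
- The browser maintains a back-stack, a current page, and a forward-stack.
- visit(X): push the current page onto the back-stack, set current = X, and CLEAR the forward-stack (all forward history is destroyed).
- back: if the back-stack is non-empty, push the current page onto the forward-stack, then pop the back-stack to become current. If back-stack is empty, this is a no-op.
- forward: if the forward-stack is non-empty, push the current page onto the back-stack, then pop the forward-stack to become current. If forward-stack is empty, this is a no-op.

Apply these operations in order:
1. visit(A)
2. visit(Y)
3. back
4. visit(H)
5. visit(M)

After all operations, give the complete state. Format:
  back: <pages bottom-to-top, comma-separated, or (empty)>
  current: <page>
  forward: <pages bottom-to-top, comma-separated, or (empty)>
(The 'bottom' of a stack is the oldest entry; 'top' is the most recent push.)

After 1 (visit(A)): cur=A back=1 fwd=0
After 2 (visit(Y)): cur=Y back=2 fwd=0
After 3 (back): cur=A back=1 fwd=1
After 4 (visit(H)): cur=H back=2 fwd=0
After 5 (visit(M)): cur=M back=3 fwd=0

Answer: back: HOME,A,H
current: M
forward: (empty)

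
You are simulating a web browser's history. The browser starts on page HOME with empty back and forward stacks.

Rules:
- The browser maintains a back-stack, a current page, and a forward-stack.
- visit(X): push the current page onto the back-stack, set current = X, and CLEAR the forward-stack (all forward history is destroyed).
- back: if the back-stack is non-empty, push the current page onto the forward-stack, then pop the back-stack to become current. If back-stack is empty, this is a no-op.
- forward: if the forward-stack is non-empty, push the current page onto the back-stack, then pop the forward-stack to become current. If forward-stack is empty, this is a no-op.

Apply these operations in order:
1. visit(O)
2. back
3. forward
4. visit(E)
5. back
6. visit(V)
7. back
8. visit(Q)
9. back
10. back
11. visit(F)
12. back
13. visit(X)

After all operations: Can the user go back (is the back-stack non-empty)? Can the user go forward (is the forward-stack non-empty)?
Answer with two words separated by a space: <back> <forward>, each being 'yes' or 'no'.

After 1 (visit(O)): cur=O back=1 fwd=0
After 2 (back): cur=HOME back=0 fwd=1
After 3 (forward): cur=O back=1 fwd=0
After 4 (visit(E)): cur=E back=2 fwd=0
After 5 (back): cur=O back=1 fwd=1
After 6 (visit(V)): cur=V back=2 fwd=0
After 7 (back): cur=O back=1 fwd=1
After 8 (visit(Q)): cur=Q back=2 fwd=0
After 9 (back): cur=O back=1 fwd=1
After 10 (back): cur=HOME back=0 fwd=2
After 11 (visit(F)): cur=F back=1 fwd=0
After 12 (back): cur=HOME back=0 fwd=1
After 13 (visit(X)): cur=X back=1 fwd=0

Answer: yes no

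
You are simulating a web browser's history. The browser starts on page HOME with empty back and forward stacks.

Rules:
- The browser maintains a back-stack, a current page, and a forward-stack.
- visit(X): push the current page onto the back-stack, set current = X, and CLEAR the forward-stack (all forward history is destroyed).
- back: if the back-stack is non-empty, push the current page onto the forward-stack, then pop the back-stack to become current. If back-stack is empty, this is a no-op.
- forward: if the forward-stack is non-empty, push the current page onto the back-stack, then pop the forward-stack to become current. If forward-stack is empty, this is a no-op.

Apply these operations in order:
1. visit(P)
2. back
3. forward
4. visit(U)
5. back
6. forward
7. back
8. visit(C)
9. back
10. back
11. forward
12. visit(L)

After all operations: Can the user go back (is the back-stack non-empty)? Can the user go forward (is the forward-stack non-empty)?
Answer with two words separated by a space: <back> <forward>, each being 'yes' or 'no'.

After 1 (visit(P)): cur=P back=1 fwd=0
After 2 (back): cur=HOME back=0 fwd=1
After 3 (forward): cur=P back=1 fwd=0
After 4 (visit(U)): cur=U back=2 fwd=0
After 5 (back): cur=P back=1 fwd=1
After 6 (forward): cur=U back=2 fwd=0
After 7 (back): cur=P back=1 fwd=1
After 8 (visit(C)): cur=C back=2 fwd=0
After 9 (back): cur=P back=1 fwd=1
After 10 (back): cur=HOME back=0 fwd=2
After 11 (forward): cur=P back=1 fwd=1
After 12 (visit(L)): cur=L back=2 fwd=0

Answer: yes no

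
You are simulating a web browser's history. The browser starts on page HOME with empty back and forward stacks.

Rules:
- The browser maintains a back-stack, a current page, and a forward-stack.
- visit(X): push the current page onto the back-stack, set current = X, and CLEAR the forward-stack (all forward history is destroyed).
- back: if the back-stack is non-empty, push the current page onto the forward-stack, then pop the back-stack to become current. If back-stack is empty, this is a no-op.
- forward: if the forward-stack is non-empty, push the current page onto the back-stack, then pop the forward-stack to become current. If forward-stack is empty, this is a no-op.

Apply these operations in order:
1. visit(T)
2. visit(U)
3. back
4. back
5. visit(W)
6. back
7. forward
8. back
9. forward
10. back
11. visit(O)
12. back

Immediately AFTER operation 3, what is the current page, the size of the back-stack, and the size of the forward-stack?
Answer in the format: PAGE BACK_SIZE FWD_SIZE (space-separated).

After 1 (visit(T)): cur=T back=1 fwd=0
After 2 (visit(U)): cur=U back=2 fwd=0
After 3 (back): cur=T back=1 fwd=1

T 1 1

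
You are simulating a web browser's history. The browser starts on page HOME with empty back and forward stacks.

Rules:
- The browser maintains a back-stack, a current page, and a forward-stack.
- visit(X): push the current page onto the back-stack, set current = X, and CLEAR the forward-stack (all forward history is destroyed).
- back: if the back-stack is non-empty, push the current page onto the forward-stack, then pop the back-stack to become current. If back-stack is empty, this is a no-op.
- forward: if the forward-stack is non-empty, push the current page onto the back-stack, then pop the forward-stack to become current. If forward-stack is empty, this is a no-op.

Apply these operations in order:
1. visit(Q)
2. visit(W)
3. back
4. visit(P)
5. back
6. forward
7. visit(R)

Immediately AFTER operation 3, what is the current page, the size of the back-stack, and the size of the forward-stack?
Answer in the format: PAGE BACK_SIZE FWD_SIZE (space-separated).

After 1 (visit(Q)): cur=Q back=1 fwd=0
After 2 (visit(W)): cur=W back=2 fwd=0
After 3 (back): cur=Q back=1 fwd=1

Q 1 1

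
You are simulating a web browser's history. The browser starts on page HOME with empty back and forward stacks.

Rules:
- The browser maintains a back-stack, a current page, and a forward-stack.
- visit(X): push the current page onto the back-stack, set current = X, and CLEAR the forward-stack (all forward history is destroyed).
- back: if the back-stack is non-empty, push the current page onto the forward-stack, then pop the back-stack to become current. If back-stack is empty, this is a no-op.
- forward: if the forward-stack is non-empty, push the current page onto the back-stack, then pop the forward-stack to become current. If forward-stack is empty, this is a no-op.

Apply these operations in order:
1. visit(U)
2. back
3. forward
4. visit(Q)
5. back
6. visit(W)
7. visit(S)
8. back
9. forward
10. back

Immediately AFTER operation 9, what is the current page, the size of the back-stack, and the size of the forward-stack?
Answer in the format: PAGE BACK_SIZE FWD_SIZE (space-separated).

After 1 (visit(U)): cur=U back=1 fwd=0
After 2 (back): cur=HOME back=0 fwd=1
After 3 (forward): cur=U back=1 fwd=0
After 4 (visit(Q)): cur=Q back=2 fwd=0
After 5 (back): cur=U back=1 fwd=1
After 6 (visit(W)): cur=W back=2 fwd=0
After 7 (visit(S)): cur=S back=3 fwd=0
After 8 (back): cur=W back=2 fwd=1
After 9 (forward): cur=S back=3 fwd=0

S 3 0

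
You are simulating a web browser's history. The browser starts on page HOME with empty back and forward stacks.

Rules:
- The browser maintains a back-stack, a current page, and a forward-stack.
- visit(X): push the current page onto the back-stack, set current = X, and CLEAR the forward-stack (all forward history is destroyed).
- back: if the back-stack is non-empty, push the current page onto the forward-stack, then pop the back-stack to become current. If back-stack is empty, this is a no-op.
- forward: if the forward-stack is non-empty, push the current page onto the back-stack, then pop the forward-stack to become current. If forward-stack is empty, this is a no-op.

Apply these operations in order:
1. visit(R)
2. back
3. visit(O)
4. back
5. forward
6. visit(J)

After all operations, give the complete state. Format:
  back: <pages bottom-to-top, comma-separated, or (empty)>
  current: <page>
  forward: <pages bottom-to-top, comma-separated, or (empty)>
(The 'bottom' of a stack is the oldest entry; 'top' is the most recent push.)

Answer: back: HOME,O
current: J
forward: (empty)

Derivation:
After 1 (visit(R)): cur=R back=1 fwd=0
After 2 (back): cur=HOME back=0 fwd=1
After 3 (visit(O)): cur=O back=1 fwd=0
After 4 (back): cur=HOME back=0 fwd=1
After 5 (forward): cur=O back=1 fwd=0
After 6 (visit(J)): cur=J back=2 fwd=0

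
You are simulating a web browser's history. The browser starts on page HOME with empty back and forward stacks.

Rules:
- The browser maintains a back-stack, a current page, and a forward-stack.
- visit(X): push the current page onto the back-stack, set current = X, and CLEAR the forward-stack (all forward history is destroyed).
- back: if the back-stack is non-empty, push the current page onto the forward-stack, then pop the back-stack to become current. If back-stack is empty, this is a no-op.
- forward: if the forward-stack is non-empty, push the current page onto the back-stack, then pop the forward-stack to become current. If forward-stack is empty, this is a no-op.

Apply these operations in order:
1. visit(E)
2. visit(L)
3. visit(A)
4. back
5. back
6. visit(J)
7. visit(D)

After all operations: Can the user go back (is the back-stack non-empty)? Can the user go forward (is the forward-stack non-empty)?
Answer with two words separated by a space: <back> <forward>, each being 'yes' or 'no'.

Answer: yes no

Derivation:
After 1 (visit(E)): cur=E back=1 fwd=0
After 2 (visit(L)): cur=L back=2 fwd=0
After 3 (visit(A)): cur=A back=3 fwd=0
After 4 (back): cur=L back=2 fwd=1
After 5 (back): cur=E back=1 fwd=2
After 6 (visit(J)): cur=J back=2 fwd=0
After 7 (visit(D)): cur=D back=3 fwd=0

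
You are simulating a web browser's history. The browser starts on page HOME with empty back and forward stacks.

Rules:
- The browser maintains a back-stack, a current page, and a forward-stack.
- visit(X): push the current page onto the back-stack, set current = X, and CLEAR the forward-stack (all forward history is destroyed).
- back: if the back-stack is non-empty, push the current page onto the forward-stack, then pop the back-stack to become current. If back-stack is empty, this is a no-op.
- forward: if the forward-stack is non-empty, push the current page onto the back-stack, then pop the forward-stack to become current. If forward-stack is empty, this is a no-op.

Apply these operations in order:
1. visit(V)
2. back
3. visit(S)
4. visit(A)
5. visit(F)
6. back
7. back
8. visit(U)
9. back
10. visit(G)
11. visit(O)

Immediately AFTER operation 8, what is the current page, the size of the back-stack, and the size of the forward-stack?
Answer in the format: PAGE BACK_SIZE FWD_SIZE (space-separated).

After 1 (visit(V)): cur=V back=1 fwd=0
After 2 (back): cur=HOME back=0 fwd=1
After 3 (visit(S)): cur=S back=1 fwd=0
After 4 (visit(A)): cur=A back=2 fwd=0
After 5 (visit(F)): cur=F back=3 fwd=0
After 6 (back): cur=A back=2 fwd=1
After 7 (back): cur=S back=1 fwd=2
After 8 (visit(U)): cur=U back=2 fwd=0

U 2 0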